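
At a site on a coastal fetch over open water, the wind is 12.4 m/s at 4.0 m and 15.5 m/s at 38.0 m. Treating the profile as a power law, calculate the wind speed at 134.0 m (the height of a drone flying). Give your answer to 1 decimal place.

17.6 m/s

First find α: α = ln(V₂/V₁)/ln(z₂/z₁) = ln(15.5/12.4)/ln(38.0/4.0) = 0.22314/2.25129 = 0.0991
Extrapolate from 38.0 m to 134.0 m: V₃ = 15.5 × (134.0/38.0)^0.0991 = 15.5 × 1.1331 = 17.5623 m/s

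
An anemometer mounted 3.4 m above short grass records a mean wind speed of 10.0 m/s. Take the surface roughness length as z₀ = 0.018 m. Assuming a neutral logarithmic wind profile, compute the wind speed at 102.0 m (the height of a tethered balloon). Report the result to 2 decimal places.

Log law: V(z) ∝ ln(z/z₀), so V₂/V₁ = ln(z₂/z₀) / ln(z₁/z₀).
ln(102.0/0.018) = 8.6424, ln(3.4/0.018) = 5.2412
V₂ = 10.0 × 8.6424/5.2412 = 10.0 × 1.6489 = 16.4894 m/s

16.49 m/s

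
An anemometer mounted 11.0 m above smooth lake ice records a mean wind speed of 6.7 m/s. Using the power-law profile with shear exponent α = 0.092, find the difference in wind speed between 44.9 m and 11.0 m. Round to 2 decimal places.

0.93 m/s

Power law: V₂ = V₁ · (z₂/z₁)^α = 6.7 × (4.0818)^0.092 = 7.6256 m/s
ΔV = 7.6256 − 6.7 = 0.9256 m/s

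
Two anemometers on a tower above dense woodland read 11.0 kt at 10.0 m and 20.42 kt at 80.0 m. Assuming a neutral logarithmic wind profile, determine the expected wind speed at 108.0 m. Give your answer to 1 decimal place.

21.8 kt

Log law: V ∝ ln(z/z₀). From the pair, with r = V₁/V₂ = 0.53869,
ln z₀ = (ln z₁ − r·ln z₂)/(1 − r) = (2.3026 − 0.53869×4.3820)/0.46131 = -0.1256 → z₀ = 0.8819 m
V₃ = V₁ · ln(z₃/z₀)/ln(z₁/z₀) = 11.0 × 4.8078/2.4282 = 21.7795 kt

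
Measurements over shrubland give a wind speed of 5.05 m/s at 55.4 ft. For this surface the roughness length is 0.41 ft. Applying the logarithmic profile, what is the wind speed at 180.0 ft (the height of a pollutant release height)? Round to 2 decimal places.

6.26 m/s

Log law: V(z) ∝ ln(z/z₀), so V₂/V₁ = ln(z₂/z₀) / ln(z₁/z₀).
ln(180.0/0.41) = 6.0846, ln(55.4/0.41) = 4.9062
V₂ = 5.05 × 6.0846/4.9062 = 5.05 × 1.2402 = 6.2629 m/s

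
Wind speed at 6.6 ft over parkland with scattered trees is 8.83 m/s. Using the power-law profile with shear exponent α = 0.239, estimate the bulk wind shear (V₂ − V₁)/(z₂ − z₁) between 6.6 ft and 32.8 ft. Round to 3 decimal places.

Power law: V₂ = V₁ · (z₂/z₁)^α = 8.83 × (4.9697)^0.239 = 12.9534 m/s
ΔV/Δz = (12.9534 − 8.83)/(32.8 − 6.6) = 4.1234/26.2000 = 0.15738 m/s/ft

0.157 m/s/ft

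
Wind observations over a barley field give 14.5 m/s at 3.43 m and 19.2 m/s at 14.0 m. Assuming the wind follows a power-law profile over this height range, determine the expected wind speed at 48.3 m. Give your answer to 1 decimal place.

24.6 m/s

First find α: α = ln(V₂/V₁)/ln(z₂/z₁) = ln(19.2/14.5)/ln(14.0/3.43) = 0.28076/1.40650 = 0.1996
Extrapolate from 14.0 m to 48.3 m: V₃ = 19.2 × (48.3/14.0)^0.1996 = 19.2 × 1.2804 = 24.5844 m/s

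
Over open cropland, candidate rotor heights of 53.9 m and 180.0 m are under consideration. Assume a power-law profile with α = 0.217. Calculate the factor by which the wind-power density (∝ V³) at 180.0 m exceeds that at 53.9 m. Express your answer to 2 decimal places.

Speed ratio: V_B/V_A = (z_B/z_A)^α = (180.0/53.9)^0.217 = (3.3395)^0.217 = 1.29909
Power-density ratio: P_B/P_A = (V_B/V_A)³ = (1.29909)³ = 2.19239

2.19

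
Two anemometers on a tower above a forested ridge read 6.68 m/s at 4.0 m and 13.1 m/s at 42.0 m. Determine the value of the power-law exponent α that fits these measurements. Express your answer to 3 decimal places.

α ≈ 0.286

Power law: V₂/V₁ = (z₂/z₁)^α ⇒ α = ln(V₂/V₁) / ln(z₂/z₁)
α = ln(13.1/6.68) / ln(42.0/4.0) = ln(1.9611) / ln(10.5000)
  = 0.67349 / 2.35138 = 0.28643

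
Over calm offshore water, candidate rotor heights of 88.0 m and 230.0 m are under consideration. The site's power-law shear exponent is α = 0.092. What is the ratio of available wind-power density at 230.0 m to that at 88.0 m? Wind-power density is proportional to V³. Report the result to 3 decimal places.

1.304

Speed ratio: V_B/V_A = (z_B/z_A)^α = (230.0/88.0)^0.092 = (2.6136)^0.092 = 1.09241
Power-density ratio: P_B/P_A = (V_B/V_A)³ = (1.09241)³ = 1.30365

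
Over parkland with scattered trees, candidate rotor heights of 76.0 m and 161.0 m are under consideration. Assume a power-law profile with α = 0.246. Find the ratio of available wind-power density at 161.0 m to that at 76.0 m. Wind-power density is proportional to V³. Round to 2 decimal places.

Speed ratio: V_B/V_A = (z_B/z_A)^α = (161.0/76.0)^0.246 = (2.1184)^0.246 = 1.20282
Power-density ratio: P_B/P_A = (V_B/V_A)³ = (1.20282)³ = 1.74019

1.74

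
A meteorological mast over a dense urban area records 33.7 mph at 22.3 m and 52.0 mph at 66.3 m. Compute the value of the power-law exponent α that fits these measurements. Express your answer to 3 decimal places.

α ≈ 0.398

Power law: V₂/V₁ = (z₂/z₁)^α ⇒ α = ln(V₂/V₁) / ln(z₂/z₁)
α = ln(52.0/33.7) / ln(66.3/22.3) = ln(1.5430) / ln(2.9731)
  = 0.43375 / 1.08960 = 0.39808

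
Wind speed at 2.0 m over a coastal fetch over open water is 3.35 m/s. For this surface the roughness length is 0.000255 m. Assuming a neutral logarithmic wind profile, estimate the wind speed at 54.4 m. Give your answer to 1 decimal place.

Log law: V(z) ∝ ln(z/z₀), so V₂/V₁ = ln(z₂/z₀) / ln(z₁/z₀).
ln(54.4/0.000255) = 12.2706, ln(2.0/0.000255) = 8.9674
V₂ = 3.35 × 12.2706/8.9674 = 3.35 × 1.3684 = 4.5840 m/s

4.6 m/s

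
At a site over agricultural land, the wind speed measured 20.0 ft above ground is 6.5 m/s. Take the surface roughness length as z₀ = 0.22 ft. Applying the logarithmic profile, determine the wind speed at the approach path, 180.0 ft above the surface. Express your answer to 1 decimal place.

Log law: V(z) ∝ ln(z/z₀), so V₂/V₁ = ln(z₂/z₀) / ln(z₁/z₀).
ln(180.0/0.22) = 6.7071, ln(20.0/0.22) = 4.5099
V₂ = 6.5 × 6.7071/4.5099 = 6.5 × 1.4872 = 9.6668 m/s

9.7 m/s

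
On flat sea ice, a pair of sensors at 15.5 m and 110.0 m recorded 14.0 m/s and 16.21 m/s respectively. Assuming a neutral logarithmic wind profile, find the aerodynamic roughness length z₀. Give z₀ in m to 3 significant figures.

Log law: V(z) ∝ ln(z/z₀). With r = V₁/V₂ = 14.0/16.21 = 0.86366,
r · ln(z₂/z₀) = ln(z₁/z₀) ⇒ ln z₀ = (ln z₁ − r·ln z₂)/(1 − r)
ln z₀ = (2.74084 − 0.86366×4.70048) / 0.13634 = -9.6732
z₀ = exp(-9.6732) = 0.00006295 m

z₀ ≈ 0.0000629 m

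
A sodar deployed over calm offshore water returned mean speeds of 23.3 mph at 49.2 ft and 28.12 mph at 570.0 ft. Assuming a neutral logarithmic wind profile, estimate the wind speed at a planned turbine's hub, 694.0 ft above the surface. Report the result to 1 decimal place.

Log law: V ∝ ln(z/z₀). From the pair, with r = V₁/V₂ = 0.82859,
ln z₀ = (ln z₁ − r·ln z₂)/(1 − r) = (3.8959 − 0.82859×6.3456)/0.17141 = -7.9462 → z₀ = 0.0003540 ft
V₃ = V₁ · ln(z₃/z₀)/ln(z₁/z₀) = 23.3 × 14.4887/11.8421 = 28.5073 mph

28.5 mph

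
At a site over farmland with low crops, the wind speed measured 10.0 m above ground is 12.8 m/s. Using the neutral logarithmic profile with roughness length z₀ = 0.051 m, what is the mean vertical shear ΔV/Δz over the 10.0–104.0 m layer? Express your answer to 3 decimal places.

Log law: V₂ = V₁ · ln(z₂/z₀)/ln(z₁/z₀) = 12.8 × 7.6203/5.2785 = 18.4787 m/s
ΔV/Δz = (18.4787 − 12.8)/(104.0 − 10.0) = 5.6787/94.0000 = 0.06041 m/s/m

0.060 m/s/m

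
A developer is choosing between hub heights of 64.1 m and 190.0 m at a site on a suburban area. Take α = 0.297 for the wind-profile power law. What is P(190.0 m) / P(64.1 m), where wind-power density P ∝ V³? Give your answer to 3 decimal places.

Speed ratio: V_B/V_A = (z_B/z_A)^α = (190.0/64.1)^0.297 = (2.9641)^0.297 = 1.38087
Power-density ratio: P_B/P_A = (V_B/V_A)³ = (1.38087)³ = 2.63305

2.633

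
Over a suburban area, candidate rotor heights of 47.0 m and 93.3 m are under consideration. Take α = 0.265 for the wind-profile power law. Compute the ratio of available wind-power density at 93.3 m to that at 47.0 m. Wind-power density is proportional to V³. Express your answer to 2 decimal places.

Speed ratio: V_B/V_A = (z_B/z_A)^α = (93.3/47.0)^0.265 = (1.9851)^0.265 = 1.19926
Power-density ratio: P_B/P_A = (V_B/V_A)³ = (1.19926)³ = 1.72480

1.72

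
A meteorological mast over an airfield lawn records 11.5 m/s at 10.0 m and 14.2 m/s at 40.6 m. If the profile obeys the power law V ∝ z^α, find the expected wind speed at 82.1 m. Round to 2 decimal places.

First find α: α = ln(V₂/V₁)/ln(z₂/z₁) = ln(14.2/11.5)/ln(40.6/10.0) = 0.21089/1.40118 = 0.1505
Extrapolate from 40.6 m to 82.1 m: V₃ = 14.2 × (82.1/40.6)^0.1505 = 14.2 × 1.1118 = 15.7877 m/s

15.79 m/s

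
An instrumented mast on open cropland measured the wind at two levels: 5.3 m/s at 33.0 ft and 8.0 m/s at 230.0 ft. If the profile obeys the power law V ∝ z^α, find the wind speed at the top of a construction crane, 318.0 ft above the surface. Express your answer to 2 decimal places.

First find α: α = ln(V₂/V₁)/ln(z₂/z₁) = ln(8.0/5.3)/ln(230.0/33.0) = 0.41173/1.94157 = 0.2121
Extrapolate from 230.0 ft to 318.0 ft: V₃ = 8.0 × (318.0/230.0)^0.2121 = 8.0 × 1.0711 = 8.5689 m/s

8.57 m/s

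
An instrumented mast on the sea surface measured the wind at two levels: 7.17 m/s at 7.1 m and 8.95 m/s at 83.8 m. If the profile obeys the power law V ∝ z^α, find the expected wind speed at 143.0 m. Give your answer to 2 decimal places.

9.39 m/s

First find α: α = ln(V₂/V₁)/ln(z₂/z₁) = ln(8.95/7.17)/ln(83.8/7.1) = 0.22175/2.46834 = 0.0898
Extrapolate from 83.8 m to 143.0 m: V₃ = 8.95 × (143.0/83.8)^0.0898 = 8.95 × 1.0492 = 9.3902 m/s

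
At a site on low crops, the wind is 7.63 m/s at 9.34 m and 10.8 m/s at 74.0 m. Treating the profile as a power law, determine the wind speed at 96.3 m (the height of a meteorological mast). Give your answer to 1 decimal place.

First find α: α = ln(V₂/V₁)/ln(z₂/z₁) = ln(10.8/7.63)/ln(74.0/9.34) = 0.34746/2.06976 = 0.1679
Extrapolate from 74.0 m to 96.3 m: V₃ = 10.8 × (96.3/74.0)^0.1679 = 10.8 × 1.0452 = 11.2883 m/s

11.3 m/s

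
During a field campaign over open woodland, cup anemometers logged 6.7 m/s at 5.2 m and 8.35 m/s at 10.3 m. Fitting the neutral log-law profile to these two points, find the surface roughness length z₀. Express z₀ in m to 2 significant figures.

z₀ ≈ 0.32 m

Log law: V(z) ∝ ln(z/z₀). With r = V₁/V₂ = 6.7/8.35 = 0.80240,
r · ln(z₂/z₀) = ln(z₁/z₀) ⇒ ln z₀ = (ln z₁ − r·ln z₂)/(1 − r)
ln z₀ = (1.64866 − 0.80240×2.33214) / 0.19760 = -1.1267
z₀ = exp(-1.1267) = 0.3241 m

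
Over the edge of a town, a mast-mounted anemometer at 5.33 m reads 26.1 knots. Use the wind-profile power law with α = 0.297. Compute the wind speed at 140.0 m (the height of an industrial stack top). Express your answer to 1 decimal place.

68.9 knots

Power-law profile: V₂ = V₁ · (z₂/z₁)^α
V₂ = 26.1 × (140.0/5.33)^0.297 = 26.1 × (26.2664)^0.297
    = 26.1 × 2.6397 = 68.8974 knots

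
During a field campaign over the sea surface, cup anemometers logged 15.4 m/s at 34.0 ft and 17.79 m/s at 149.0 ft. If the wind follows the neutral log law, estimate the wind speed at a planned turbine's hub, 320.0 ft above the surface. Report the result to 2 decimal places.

Log law: V ∝ ln(z/z₀). From the pair, with r = V₁/V₂ = 0.86565,
ln z₀ = (ln z₁ − r·ln z₂)/(1 − r) = (3.5264 − 0.86565×5.0039)/0.13435 = -5.9945 → z₀ = 0.002492 ft
V₃ = V₁ · ln(z₃/z₀)/ln(z₁/z₀) = 15.4 × 11.7628/9.5208 = 19.0264 m/s

19.03 m/s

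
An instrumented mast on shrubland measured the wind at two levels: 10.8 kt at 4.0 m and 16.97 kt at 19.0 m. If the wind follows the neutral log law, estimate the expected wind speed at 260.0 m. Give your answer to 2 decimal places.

27.33 kt

Log law: V ∝ ln(z/z₀). From the pair, with r = V₁/V₂ = 0.63642,
ln z₀ = (ln z₁ − r·ln z₂)/(1 − r) = (1.3863 − 0.63642×2.9444)/0.36358 = -1.3411 → z₀ = 0.2616 m
V₃ = V₁ · ln(z₃/z₀)/ln(z₁/z₀) = 10.8 × 6.9018/2.7274 = 27.3299 kt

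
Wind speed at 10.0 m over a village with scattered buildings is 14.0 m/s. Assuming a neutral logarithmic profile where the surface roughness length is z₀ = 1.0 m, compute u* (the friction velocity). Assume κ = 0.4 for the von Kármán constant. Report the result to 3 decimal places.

Log law: V(z) = (u*/κ) · ln(z/z₀) ⇒ u* = κ · V / ln(z/z₀)
u* = 0.4 × 14.0 / ln(10.0/1.0) = 0.4 × 14.0 / 2.3026
   = 5.6000 / 2.3026 = 2.4320 m/s

u* ≈ 2.432 m/s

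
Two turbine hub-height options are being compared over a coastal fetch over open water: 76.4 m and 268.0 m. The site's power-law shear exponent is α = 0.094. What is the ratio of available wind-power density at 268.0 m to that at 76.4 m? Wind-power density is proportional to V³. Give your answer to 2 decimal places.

1.42

Speed ratio: V_B/V_A = (z_B/z_A)^α = (268.0/76.4)^0.094 = (3.5079)^0.094 = 1.12521
Power-density ratio: P_B/P_A = (V_B/V_A)³ = (1.12521)³ = 1.42463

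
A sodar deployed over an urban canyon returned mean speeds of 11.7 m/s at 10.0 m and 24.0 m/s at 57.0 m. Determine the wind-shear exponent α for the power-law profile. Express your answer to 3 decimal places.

Power law: V₂/V₁ = (z₂/z₁)^α ⇒ α = ln(V₂/V₁) / ln(z₂/z₁)
α = ln(24.0/11.7) / ln(57.0/10.0) = ln(2.0513) / ln(5.7000)
  = 0.71846 / 1.74047 = 0.41280

α ≈ 0.413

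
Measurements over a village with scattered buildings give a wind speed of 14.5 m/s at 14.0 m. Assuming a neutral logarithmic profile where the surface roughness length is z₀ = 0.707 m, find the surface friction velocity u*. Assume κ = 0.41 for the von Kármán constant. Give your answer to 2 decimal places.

Log law: V(z) = (u*/κ) · ln(z/z₀) ⇒ u* = κ · V / ln(z/z₀)
u* = 0.41 × 14.5 / ln(14.0/0.707) = 0.41 × 14.5 / 2.9858
   = 5.9450 / 2.9858 = 1.9911 m/s

u* ≈ 1.99 m/s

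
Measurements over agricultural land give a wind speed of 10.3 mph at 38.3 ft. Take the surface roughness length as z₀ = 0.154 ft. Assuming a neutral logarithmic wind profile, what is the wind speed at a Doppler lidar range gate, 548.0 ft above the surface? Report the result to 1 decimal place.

Log law: V(z) ∝ ln(z/z₀), so V₂/V₁ = ln(z₂/z₀) / ln(z₁/z₀).
ln(548.0/0.154) = 8.1771, ln(38.3/0.154) = 5.5163
V₂ = 10.3 × 8.1771/5.5163 = 10.3 × 1.4824 = 15.2683 mph

15.3 mph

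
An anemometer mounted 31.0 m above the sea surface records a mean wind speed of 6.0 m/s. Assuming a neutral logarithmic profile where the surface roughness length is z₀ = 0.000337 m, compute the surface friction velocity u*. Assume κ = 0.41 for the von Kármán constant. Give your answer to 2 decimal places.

Log law: V(z) = (u*/κ) · ln(z/z₀) ⇒ u* = κ · V / ln(z/z₀)
u* = 0.41 × 6.0 / ln(31.0/0.000337) = 0.41 × 6.0 / 11.4294
   = 2.4600 / 11.4294 = 0.2152 m/s

u* ≈ 0.22 m/s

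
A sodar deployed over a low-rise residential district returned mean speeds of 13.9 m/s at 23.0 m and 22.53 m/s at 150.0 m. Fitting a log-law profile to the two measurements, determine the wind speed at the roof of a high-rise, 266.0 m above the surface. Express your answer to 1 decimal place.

25.2 m/s

Log law: V ∝ ln(z/z₀). From the pair, with r = V₁/V₂ = 0.61696,
ln z₀ = (ln z₁ − r·ln z₂)/(1 − r) = (3.1355 − 0.61696×5.0106)/0.38304 = 0.1153 → z₀ = 1.122 m
V₃ = V₁ · ln(z₃/z₀)/ln(z₁/z₀) = 13.9 × 5.4682/3.0202 = 25.1665 m/s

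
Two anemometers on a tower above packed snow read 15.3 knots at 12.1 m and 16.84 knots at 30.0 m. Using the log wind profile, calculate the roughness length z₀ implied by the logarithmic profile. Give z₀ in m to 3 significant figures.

z₀ ≈ 0.00146 m

Log law: V(z) ∝ ln(z/z₀). With r = V₁/V₂ = 15.3/16.84 = 0.90855,
r · ln(z₂/z₀) = ln(z₁/z₀) ⇒ ln z₀ = (ln z₁ − r·ln z₂)/(1 − r)
ln z₀ = (2.49321 − 0.90855×3.40120) / 0.09145 = -6.5278
z₀ = exp(-6.5278) = 0.001462 m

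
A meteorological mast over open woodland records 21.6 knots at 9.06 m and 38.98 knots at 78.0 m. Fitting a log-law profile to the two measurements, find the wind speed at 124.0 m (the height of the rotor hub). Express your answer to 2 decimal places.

Log law: V ∝ ln(z/z₀). From the pair, with r = V₁/V₂ = 0.55413,
ln z₀ = (ln z₁ − r·ln z₂)/(1 − r) = (2.2039 − 0.55413×4.3567)/0.44587 = -0.4717 → z₀ = 0.6239 m
V₃ = V₁ · ln(z₃/z₀)/ln(z₁/z₀) = 21.6 × 5.2920/2.6756 = 42.7224 knots

42.72 knots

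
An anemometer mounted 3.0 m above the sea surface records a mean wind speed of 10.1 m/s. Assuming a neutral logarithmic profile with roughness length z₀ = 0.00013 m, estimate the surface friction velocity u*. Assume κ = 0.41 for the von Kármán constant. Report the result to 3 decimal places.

u* ≈ 0.412 m/s

Log law: V(z) = (u*/κ) · ln(z/z₀) ⇒ u* = κ · V / ln(z/z₀)
u* = 0.41 × 10.1 / ln(3.0/0.00013) = 0.41 × 10.1 / 10.0466
   = 4.1410 / 10.0466 = 0.4122 m/s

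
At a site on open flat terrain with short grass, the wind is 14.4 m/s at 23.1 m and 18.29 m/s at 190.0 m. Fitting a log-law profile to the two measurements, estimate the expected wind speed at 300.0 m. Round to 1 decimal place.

19.1 m/s

Log law: V ∝ ln(z/z₀). From the pair, with r = V₁/V₂ = 0.78732,
ln z₀ = (ln z₁ − r·ln z₂)/(1 − r) = (3.1398 − 0.78732×5.2470)/0.21268 = -4.6606 → z₀ = 0.009461 m
V₃ = V₁ · ln(z₃/z₀)/ln(z₁/z₀) = 14.4 × 10.3644/7.8004 = 19.1332 m/s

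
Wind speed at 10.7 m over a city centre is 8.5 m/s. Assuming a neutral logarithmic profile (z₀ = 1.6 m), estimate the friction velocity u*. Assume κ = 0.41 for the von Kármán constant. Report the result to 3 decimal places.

u* ≈ 1.834 m/s

Log law: V(z) = (u*/κ) · ln(z/z₀) ⇒ u* = κ · V / ln(z/z₀)
u* = 0.41 × 8.5 / ln(10.7/1.6) = 0.41 × 8.5 / 1.9002
   = 3.4850 / 1.9002 = 1.8340 m/s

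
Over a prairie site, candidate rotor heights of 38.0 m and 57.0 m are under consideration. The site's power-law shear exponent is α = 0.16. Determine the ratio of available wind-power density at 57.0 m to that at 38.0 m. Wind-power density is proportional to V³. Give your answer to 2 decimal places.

Speed ratio: V_B/V_A = (z_B/z_A)^α = (57.0/38.0)^0.16 = (1.5000)^0.16 = 1.06703
Power-density ratio: P_B/P_A = (V_B/V_A)³ = (1.06703)³ = 1.21485

1.21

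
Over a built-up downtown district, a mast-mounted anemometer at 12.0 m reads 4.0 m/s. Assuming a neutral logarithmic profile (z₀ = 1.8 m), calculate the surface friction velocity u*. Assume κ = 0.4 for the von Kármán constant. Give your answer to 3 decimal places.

u* ≈ 0.843 m/s

Log law: V(z) = (u*/κ) · ln(z/z₀) ⇒ u* = κ · V / ln(z/z₀)
u* = 0.4 × 4.0 / ln(12.0/1.8) = 0.4 × 4.0 / 1.8971
   = 1.6000 / 1.8971 = 0.8434 m/s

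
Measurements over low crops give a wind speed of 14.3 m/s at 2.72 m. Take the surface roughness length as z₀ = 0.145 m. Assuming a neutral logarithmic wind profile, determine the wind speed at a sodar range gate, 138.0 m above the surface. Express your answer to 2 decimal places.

33.45 m/s

Log law: V(z) ∝ ln(z/z₀), so V₂/V₁ = ln(z₂/z₀) / ln(z₁/z₀).
ln(138.0/0.145) = 6.8583, ln(2.72/0.145) = 2.9317
V₂ = 14.3 × 6.8583/2.9317 = 14.3 × 2.3394 = 33.4533 m/s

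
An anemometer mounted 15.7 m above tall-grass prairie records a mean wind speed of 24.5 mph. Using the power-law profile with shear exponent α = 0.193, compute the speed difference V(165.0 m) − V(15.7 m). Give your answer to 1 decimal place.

Power law: V₂ = V₁ · (z₂/z₁)^α = 24.5 × (10.5096)^0.193 = 38.5773 mph
ΔV = 38.5773 − 24.5 = 14.0773 mph

14.1 mph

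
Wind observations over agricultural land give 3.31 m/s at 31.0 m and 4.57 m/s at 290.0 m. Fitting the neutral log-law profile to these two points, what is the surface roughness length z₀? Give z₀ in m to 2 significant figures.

Log law: V(z) ∝ ln(z/z₀). With r = V₁/V₂ = 3.31/4.57 = 0.72429,
r · ln(z₂/z₀) = ln(z₁/z₀) ⇒ ln z₀ = (ln z₁ − r·ln z₂)/(1 − r)
ln z₀ = (3.43399 − 0.72429×5.66988) / 0.27571 = -2.4397
z₀ = exp(-2.4397) = 0.08719 m

z₀ ≈ 0.087 m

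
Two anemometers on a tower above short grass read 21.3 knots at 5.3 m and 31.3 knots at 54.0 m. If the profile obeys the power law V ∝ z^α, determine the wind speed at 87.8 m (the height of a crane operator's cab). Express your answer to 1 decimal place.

33.9 knots

First find α: α = ln(V₂/V₁)/ln(z₂/z₁) = ln(31.3/21.3)/ln(54.0/5.3) = 0.38491/2.32128 = 0.1658
Extrapolate from 54.0 m to 87.8 m: V₃ = 31.3 × (87.8/54.0)^0.1658 = 31.3 × 1.0839 = 33.9273 knots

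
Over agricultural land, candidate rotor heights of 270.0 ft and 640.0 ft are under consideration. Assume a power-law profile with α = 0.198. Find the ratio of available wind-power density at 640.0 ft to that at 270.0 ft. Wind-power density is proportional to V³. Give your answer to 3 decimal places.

Speed ratio: V_B/V_A = (z_B/z_A)^α = (640.0/270.0)^0.198 = (2.3704)^0.198 = 1.18635
Power-density ratio: P_B/P_A = (V_B/V_A)³ = (1.18635)³ = 1.66971

1.670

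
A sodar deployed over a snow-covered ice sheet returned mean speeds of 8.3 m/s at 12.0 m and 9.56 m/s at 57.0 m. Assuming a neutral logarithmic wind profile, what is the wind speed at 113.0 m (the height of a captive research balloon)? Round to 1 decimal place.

Log law: V ∝ ln(z/z₀). From the pair, with r = V₁/V₂ = 0.86820,
ln z₀ = (ln z₁ − r·ln z₂)/(1 − r) = (2.4849 − 0.86820×4.0431)/0.13180 = -7.7791 → z₀ = 0.0004184 m
V₃ = V₁ · ln(z₃/z₀)/ln(z₁/z₀) = 8.3 × 12.5064/10.2640 = 10.1134 m/s

10.1 m/s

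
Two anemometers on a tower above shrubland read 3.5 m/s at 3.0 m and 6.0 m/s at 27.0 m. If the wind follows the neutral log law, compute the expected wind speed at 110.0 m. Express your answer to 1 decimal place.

7.6 m/s

Log law: V ∝ ln(z/z₀). From the pair, with r = V₁/V₂ = 0.58333,
ln z₀ = (ln z₁ − r·ln z₂)/(1 − r) = (1.0986 − 0.58333×3.2958)/0.41667 = -1.9775 → z₀ = 0.1384 m
V₃ = V₁ · ln(z₃/z₀)/ln(z₁/z₀) = 3.5 × 6.6780/3.0761 = 7.5982 m/s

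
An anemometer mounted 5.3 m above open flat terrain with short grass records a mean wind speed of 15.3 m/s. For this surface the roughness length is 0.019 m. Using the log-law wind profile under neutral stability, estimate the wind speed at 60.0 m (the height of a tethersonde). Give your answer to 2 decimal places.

21.89 m/s

Log law: V(z) ∝ ln(z/z₀), so V₂/V₁ = ln(z₂/z₀) / ln(z₁/z₀).
ln(60.0/0.019) = 8.0577, ln(5.3/0.019) = 5.6310
V₂ = 15.3 × 8.0577/5.6310 = 15.3 × 1.4309 = 21.8934 m/s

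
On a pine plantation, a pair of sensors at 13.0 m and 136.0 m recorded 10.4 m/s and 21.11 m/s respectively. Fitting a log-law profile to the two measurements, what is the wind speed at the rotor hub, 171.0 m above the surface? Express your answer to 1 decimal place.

Log law: V ∝ ln(z/z₀). From the pair, with r = V₁/V₂ = 0.49266,
ln z₀ = (ln z₁ − r·ln z₂)/(1 − r) = (2.5649 − 0.49266×4.9127)/0.50734 = 0.2852 → z₀ = 1.330 m
V₃ = V₁ · ln(z₃/z₀)/ln(z₁/z₀) = 10.4 × 4.8565/2.2798 = 22.1547 m/s

22.2 m/s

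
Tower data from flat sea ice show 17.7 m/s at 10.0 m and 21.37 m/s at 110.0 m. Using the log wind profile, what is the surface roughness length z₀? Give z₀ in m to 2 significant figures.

Log law: V(z) ∝ ln(z/z₀). With r = V₁/V₂ = 17.7/21.37 = 0.82826,
r · ln(z₂/z₀) = ln(z₁/z₀) ⇒ ln z₀ = (ln z₁ − r·ln z₂)/(1 − r)
ln z₀ = (2.30259 − 0.82826×4.70048) / 0.17174 = -9.2622
z₀ = exp(-9.2622) = 0.00009495 m

z₀ ≈ 0.000095 m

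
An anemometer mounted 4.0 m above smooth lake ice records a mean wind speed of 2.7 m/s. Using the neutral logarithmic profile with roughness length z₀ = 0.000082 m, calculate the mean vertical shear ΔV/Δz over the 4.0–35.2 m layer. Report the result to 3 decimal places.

Log law: V₂ = V₁ · ln(z₂/z₀)/ln(z₁/z₀) = 2.7 × 12.9698/10.7951 = 3.2439 m/s
ΔV/Δz = (3.2439 − 2.7)/(35.2 − 4.0) = 0.5439/31.2000 = 0.01743 m/s/m

0.017 m/s/m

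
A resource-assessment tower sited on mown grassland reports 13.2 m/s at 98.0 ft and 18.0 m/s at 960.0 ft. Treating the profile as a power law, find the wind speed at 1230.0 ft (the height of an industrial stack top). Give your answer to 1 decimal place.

First find α: α = ln(V₂/V₁)/ln(z₂/z₁) = ln(18.0/13.2)/ln(960.0/98.0) = 0.31015/2.28197 = 0.1359
Extrapolate from 960.0 ft to 1230.0 ft: V₃ = 18.0 × (1230.0/960.0)^0.1359 = 18.0 × 1.0343 = 18.6167 m/s

18.6 m/s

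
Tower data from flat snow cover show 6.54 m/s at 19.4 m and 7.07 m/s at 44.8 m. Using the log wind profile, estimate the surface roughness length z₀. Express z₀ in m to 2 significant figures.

z₀ ≈ 0.00063 m

Log law: V(z) ∝ ln(z/z₀). With r = V₁/V₂ = 6.54/7.07 = 0.92504,
r · ln(z₂/z₀) = ln(z₁/z₀) ⇒ ln z₀ = (ln z₁ − r·ln z₂)/(1 − r)
ln z₀ = (2.96527 − 0.92504×3.80221) / 0.07496 = -7.3622
z₀ = exp(-7.3622) = 0.0006348 m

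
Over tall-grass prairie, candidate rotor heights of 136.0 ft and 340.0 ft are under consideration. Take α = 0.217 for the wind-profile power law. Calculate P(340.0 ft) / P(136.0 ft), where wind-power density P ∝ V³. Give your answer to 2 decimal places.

1.82

Speed ratio: V_B/V_A = (z_B/z_A)^α = (340.0/136.0)^0.217 = (2.5000)^0.217 = 1.21998
Power-density ratio: P_B/P_A = (V_B/V_A)³ = (1.21998)³ = 1.81576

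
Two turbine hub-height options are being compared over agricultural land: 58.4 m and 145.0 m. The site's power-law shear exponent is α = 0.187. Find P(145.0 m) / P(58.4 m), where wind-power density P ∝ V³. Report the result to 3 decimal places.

Speed ratio: V_B/V_A = (z_B/z_A)^α = (145.0/58.4)^0.187 = (2.4829)^0.187 = 1.18538
Power-density ratio: P_B/P_A = (V_B/V_A)³ = (1.18538)³ = 1.66560

1.666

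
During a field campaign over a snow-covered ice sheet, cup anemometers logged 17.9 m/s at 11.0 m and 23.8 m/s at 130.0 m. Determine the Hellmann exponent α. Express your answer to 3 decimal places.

Power law: V₂/V₁ = (z₂/z₁)^α ⇒ α = ln(V₂/V₁) / ln(z₂/z₁)
α = ln(23.8/17.9) / ln(130.0/11.0) = ln(1.3296) / ln(11.8182)
  = 0.28488 / 2.46964 = 0.11535

α ≈ 0.115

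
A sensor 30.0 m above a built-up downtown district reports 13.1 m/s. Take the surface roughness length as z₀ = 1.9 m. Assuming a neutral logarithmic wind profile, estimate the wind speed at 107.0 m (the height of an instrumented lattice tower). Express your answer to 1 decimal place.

Log law: V(z) ∝ ln(z/z₀), so V₂/V₁ = ln(z₂/z₀) / ln(z₁/z₀).
ln(107.0/1.9) = 4.0310, ln(30.0/1.9) = 2.7593
V₂ = 13.1 × 4.0310/2.7593 = 13.1 × 1.4608 = 19.1371 m/s

19.1 m/s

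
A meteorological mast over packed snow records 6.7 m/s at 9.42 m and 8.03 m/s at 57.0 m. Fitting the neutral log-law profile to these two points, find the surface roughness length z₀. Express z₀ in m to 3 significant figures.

Log law: V(z) ∝ ln(z/z₀). With r = V₁/V₂ = 6.7/8.03 = 0.83437,
r · ln(z₂/z₀) = ln(z₁/z₀) ⇒ ln z₀ = (ln z₁ − r·ln z₂)/(1 − r)
ln z₀ = (2.24284 − 0.83437×4.04305) / 0.16563 = -6.8259
z₀ = exp(-6.8259) = 0.001085 m

z₀ ≈ 0.00109 m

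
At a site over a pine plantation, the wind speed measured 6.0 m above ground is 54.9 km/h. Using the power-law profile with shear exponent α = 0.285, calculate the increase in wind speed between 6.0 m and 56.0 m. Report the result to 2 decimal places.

48.86 km/h

Power law: V₂ = V₁ · (z₂/z₁)^α = 54.9 × (9.3333)^0.285 = 103.7607 km/h
ΔV = 103.7607 − 54.9 = 48.8607 km/h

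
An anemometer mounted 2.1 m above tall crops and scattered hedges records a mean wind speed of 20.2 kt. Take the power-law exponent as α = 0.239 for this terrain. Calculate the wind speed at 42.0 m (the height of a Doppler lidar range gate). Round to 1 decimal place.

41.3 kt

Power-law profile: V₂ = V₁ · (z₂/z₁)^α
V₂ = 20.2 × (42.0/2.1)^0.239 = 20.2 × (20.0000)^0.239
    = 20.2 × 2.0462 = 41.3331 kt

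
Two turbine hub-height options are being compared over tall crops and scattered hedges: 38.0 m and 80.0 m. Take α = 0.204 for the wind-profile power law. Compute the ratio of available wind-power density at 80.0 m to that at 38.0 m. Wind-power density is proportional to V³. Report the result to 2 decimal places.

Speed ratio: V_B/V_A = (z_B/z_A)^α = (80.0/38.0)^0.204 = (2.1053)^0.204 = 1.16400
Power-density ratio: P_B/P_A = (V_B/V_A)³ = (1.16400)³ = 1.57712

1.58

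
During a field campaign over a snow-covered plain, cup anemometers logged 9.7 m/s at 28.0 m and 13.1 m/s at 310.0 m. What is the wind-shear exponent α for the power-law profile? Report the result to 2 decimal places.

Power law: V₂/V₁ = (z₂/z₁)^α ⇒ α = ln(V₂/V₁) / ln(z₂/z₁)
α = ln(13.1/9.7) / ln(310.0/28.0) = ln(1.3505) / ln(11.0714)
  = 0.30049 / 2.40437 = 0.12498

α ≈ 0.12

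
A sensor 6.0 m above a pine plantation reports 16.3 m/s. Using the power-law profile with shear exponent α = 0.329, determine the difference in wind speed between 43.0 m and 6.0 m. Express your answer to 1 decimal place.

14.9 m/s

Power law: V₂ = V₁ · (z₂/z₁)^α = 16.3 × (7.1667)^0.329 = 31.1592 m/s
ΔV = 31.1592 − 16.3 = 14.8592 m/s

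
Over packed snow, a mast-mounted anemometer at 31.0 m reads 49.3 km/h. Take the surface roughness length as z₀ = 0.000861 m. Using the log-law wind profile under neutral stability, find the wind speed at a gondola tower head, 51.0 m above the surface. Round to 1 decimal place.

Log law: V(z) ∝ ln(z/z₀), so V₂/V₁ = ln(z₂/z₀) / ln(z₁/z₀).
ln(51.0/0.000861) = 10.9892, ln(31.0/0.000861) = 10.4914
V₂ = 49.3 × 10.9892/10.4914 = 49.3 × 1.0475 = 51.6394 km/h

51.6 km/h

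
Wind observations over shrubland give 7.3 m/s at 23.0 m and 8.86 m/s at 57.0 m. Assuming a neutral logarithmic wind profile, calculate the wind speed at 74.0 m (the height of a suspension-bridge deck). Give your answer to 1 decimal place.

Log law: V ∝ ln(z/z₀). From the pair, with r = V₁/V₂ = 0.82393,
ln z₀ = (ln z₁ − r·ln z₂)/(1 − r) = (3.1355 − 0.82393×4.0431)/0.17607 = -1.1114 → z₀ = 0.3291 m
V₃ = V₁ · ln(z₃/z₀)/ln(z₁/z₀) = 7.3 × 5.4155/4.2469 = 9.3087 m/s

9.3 m/s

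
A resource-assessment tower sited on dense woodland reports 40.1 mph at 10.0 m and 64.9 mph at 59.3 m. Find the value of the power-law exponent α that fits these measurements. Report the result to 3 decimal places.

Power law: V₂/V₁ = (z₂/z₁)^α ⇒ α = ln(V₂/V₁) / ln(z₂/z₁)
α = ln(64.9/40.1) / ln(59.3/10.0) = ln(1.6185) / ln(5.9300)
  = 0.48147 / 1.78002 = 0.27049

α ≈ 0.270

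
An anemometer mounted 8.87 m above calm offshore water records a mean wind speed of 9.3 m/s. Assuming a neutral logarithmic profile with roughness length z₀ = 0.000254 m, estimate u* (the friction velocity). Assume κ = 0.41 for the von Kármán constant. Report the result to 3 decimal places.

u* ≈ 0.365 m/s

Log law: V(z) = (u*/κ) · ln(z/z₀) ⇒ u* = κ · V / ln(z/z₀)
u* = 0.41 × 9.3 / ln(8.87/0.000254) = 0.41 × 9.3 / 10.4609
   = 3.8130 / 10.4609 = 0.3645 m/s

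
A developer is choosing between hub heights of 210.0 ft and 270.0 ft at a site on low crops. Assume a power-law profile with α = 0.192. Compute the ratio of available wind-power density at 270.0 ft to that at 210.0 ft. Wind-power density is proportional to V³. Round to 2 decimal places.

1.16

Speed ratio: V_B/V_A = (z_B/z_A)^α = (270.0/210.0)^0.192 = (1.2857)^0.192 = 1.04944
Power-density ratio: P_B/P_A = (V_B/V_A)³ = (1.04944)³ = 1.15576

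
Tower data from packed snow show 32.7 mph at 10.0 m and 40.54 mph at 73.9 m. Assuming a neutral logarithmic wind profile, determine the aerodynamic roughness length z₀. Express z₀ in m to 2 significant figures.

Log law: V(z) ∝ ln(z/z₀). With r = V₁/V₂ = 32.7/40.54 = 0.80661,
r · ln(z₂/z₀) = ln(z₁/z₀) ⇒ ln z₀ = (ln z₁ − r·ln z₂)/(1 − r)
ln z₀ = (2.30259 − 0.80661×4.30271) / 0.19339 = -6.0398
z₀ = exp(-6.0398) = 0.002382 m

z₀ ≈ 0.0024 m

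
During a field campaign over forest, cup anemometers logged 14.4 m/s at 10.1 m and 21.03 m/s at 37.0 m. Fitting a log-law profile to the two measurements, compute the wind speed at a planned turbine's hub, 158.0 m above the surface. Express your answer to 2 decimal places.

Log law: V ∝ ln(z/z₀). From the pair, with r = V₁/V₂ = 0.68474,
ln z₀ = (ln z₁ − r·ln z₂)/(1 − r) = (2.3125 − 0.68474×3.6109)/0.31526 = -0.5075 → z₀ = 0.6020 m
V₃ = V₁ · ln(z₃/z₀)/ln(z₁/z₀) = 14.4 × 5.5701/2.8200 = 28.4428 m/s

28.44 m/s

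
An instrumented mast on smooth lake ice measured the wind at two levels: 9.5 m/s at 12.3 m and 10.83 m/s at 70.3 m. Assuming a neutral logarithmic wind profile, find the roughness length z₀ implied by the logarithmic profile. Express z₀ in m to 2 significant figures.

Log law: V(z) ∝ ln(z/z₀). With r = V₁/V₂ = 9.5/10.83 = 0.87719,
r · ln(z₂/z₀) = ln(z₁/z₀) ⇒ ln z₀ = (ln z₁ − r·ln z₂)/(1 − r)
ln z₀ = (2.50960 − 0.87719×4.25277) / 0.12281 = -9.9416
z₀ = exp(-9.9416) = 0.00004813 m

z₀ ≈ 0.000048 m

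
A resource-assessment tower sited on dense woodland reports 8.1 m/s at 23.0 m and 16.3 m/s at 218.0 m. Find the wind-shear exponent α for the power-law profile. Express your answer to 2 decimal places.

α ≈ 0.31

Power law: V₂/V₁ = (z₂/z₁)^α ⇒ α = ln(V₂/V₁) / ln(z₂/z₁)
α = ln(16.3/8.1) / ln(218.0/23.0) = ln(2.0123) / ln(9.4783)
  = 0.69930 / 2.24900 = 0.31094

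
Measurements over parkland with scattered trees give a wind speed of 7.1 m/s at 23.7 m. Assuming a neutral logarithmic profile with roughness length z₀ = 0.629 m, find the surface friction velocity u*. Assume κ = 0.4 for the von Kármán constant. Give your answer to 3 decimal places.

Log law: V(z) = (u*/κ) · ln(z/z₀) ⇒ u* = κ · V / ln(z/z₀)
u* = 0.4 × 7.1 / ln(23.7/0.629) = 0.4 × 7.1 / 3.6291
   = 2.8400 / 3.6291 = 0.7826 m/s

u* ≈ 0.783 m/s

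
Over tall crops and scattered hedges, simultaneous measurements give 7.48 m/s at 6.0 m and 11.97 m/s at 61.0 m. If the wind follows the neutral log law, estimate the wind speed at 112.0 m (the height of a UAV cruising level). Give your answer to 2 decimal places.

13.15 m/s

Log law: V ∝ ln(z/z₀). From the pair, with r = V₁/V₂ = 0.62490,
ln z₀ = (ln z₁ − r·ln z₂)/(1 − r) = (1.7918 − 0.62490×4.1109)/0.37510 = -2.0717 → z₀ = 0.1260 m
V₃ = V₁ · ln(z₃/z₀)/ln(z₁/z₀) = 7.48 × 6.7902/3.8635 = 13.1464 m/s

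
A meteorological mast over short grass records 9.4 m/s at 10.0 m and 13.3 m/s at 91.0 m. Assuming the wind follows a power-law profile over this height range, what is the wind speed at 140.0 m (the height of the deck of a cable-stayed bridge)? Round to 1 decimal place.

14.2 m/s

First find α: α = ln(V₂/V₁)/ln(z₂/z₁) = ln(13.3/9.4)/ln(91.0/10.0) = 0.34705/2.20827 = 0.1572
Extrapolate from 91.0 m to 140.0 m: V₃ = 13.3 × (140.0/91.0)^0.1572 = 13.3 × 1.0700 = 14.2316 m/s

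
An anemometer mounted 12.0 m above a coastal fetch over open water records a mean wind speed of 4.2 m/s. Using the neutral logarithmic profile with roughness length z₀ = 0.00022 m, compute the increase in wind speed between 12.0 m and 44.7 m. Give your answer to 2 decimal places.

Log law: V₂ = V₁ · ln(z₂/z₀)/ln(z₁/z₀) = 4.2 × 12.2219/10.9068 = 4.7064 m/s
ΔV = 4.7064 − 4.2 = 0.5064 m/s

0.51 m/s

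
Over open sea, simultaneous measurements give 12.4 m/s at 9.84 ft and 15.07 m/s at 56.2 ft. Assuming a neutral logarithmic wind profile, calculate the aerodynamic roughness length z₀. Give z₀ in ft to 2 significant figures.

z₀ ≈ 0.0030 ft

Log law: V(z) ∝ ln(z/z₀). With r = V₁/V₂ = 12.4/15.07 = 0.82283,
r · ln(z₂/z₀) = ln(z₁/z₀) ⇒ ln z₀ = (ln z₁ − r·ln z₂)/(1 − r)
ln z₀ = (2.28646 − 0.82283×4.02892) / 0.17717 = -5.8059
z₀ = exp(-5.8059) = 0.003010 ft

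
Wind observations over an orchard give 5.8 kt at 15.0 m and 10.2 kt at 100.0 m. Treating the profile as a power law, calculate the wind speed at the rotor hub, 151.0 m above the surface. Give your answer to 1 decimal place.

11.5 kt

First find α: α = ln(V₂/V₁)/ln(z₂/z₁) = ln(10.2/5.8)/ln(100.0/15.0) = 0.56453/1.89712 = 0.2976
Extrapolate from 100.0 m to 151.0 m: V₃ = 10.2 × (151.0/100.0)^0.2976 = 10.2 × 1.1305 = 11.5308 kt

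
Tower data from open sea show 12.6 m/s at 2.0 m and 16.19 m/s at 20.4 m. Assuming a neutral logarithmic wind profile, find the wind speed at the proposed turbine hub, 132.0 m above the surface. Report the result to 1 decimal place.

19.1 m/s

Log law: V ∝ ln(z/z₀). From the pair, with r = V₁/V₂ = 0.77826,
ln z₀ = (ln z₁ − r·ln z₂)/(1 − r) = (0.6931 − 0.77826×3.0155)/0.22174 = -7.4579 → z₀ = 0.0005769 m
V₃ = V₁ · ln(z₃/z₀)/ln(z₁/z₀) = 12.6 × 12.3407/8.1510 = 19.0765 m/s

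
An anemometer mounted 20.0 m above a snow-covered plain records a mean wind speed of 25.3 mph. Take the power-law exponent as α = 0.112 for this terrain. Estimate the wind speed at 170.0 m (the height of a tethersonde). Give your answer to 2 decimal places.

32.15 mph

Power-law profile: V₂ = V₁ · (z₂/z₁)^α
V₂ = 25.3 × (170.0/20.0)^0.112 = 25.3 × (8.5000)^0.112
    = 25.3 × 1.2709 = 32.1526 mph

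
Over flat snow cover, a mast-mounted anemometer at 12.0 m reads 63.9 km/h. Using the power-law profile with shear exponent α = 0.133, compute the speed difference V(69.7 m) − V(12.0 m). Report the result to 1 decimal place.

Power law: V₂ = V₁ · (z₂/z₁)^α = 63.9 × (5.8083)^0.133 = 80.7458 km/h
ΔV = 80.7458 − 63.9 = 16.8458 km/h

16.8 km/h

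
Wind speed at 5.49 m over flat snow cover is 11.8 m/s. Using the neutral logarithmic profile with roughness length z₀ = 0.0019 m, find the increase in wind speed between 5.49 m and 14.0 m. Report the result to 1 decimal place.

1.4 m/s

Log law: V₂ = V₁ · ln(z₂/z₀)/ln(z₁/z₀) = 11.8 × 8.9050/7.9688 = 13.1862 m/s
ΔV = 13.1862 − 11.8 = 1.3862 m/s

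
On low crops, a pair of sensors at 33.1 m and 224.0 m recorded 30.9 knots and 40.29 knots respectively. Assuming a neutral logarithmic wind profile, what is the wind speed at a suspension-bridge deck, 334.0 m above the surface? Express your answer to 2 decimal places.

42.25 knots

Log law: V ∝ ln(z/z₀). From the pair, with r = V₁/V₂ = 0.76694,
ln z₀ = (ln z₁ − r·ln z₂)/(1 − r) = (3.4995 − 0.76694×5.4116)/0.23306 = -2.7927 → z₀ = 0.06125 m
V₃ = V₁ · ln(z₃/z₀)/ln(z₁/z₀) = 30.9 × 8.6039/6.2923 = 42.2518 knots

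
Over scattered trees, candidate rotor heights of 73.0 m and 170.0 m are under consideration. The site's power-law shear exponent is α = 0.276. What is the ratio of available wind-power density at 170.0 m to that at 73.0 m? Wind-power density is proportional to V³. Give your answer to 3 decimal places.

Speed ratio: V_B/V_A = (z_B/z_A)^α = (170.0/73.0)^0.276 = (2.3288)^0.276 = 1.26278
Power-density ratio: P_B/P_A = (V_B/V_A)³ = (1.26278)³ = 2.01363

2.014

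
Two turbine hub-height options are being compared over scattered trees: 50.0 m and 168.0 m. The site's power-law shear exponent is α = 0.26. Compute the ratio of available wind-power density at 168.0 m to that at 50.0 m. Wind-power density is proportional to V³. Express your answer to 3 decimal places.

2.574

Speed ratio: V_B/V_A = (z_B/z_A)^α = (168.0/50.0)^0.26 = (3.3600)^0.26 = 1.37040
Power-density ratio: P_B/P_A = (V_B/V_A)³ = (1.37040)³ = 2.57362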